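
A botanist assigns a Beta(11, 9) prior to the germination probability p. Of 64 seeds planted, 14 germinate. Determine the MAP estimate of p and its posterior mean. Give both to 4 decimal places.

MAP = 0.2927; posterior mean = 0.2976

Posterior: Beta(11+14, 9+50) = Beta(25, 59).
Mode = (25−1)/(25+59−2) = 24/82 = 0.2927.
Mean = 25/(25+59) = 25/84 = 0.2976.
Mean > mode: the posterior has a right tail.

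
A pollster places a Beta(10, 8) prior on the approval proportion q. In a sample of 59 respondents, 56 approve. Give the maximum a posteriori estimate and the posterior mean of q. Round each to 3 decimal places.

Posterior: Beta(10+56, 8+3) = Beta(66, 11).
Mode = (66−1)/(66+11−2) = 65/75 = 0.867.
Mean = 66/(66+11) = 66/77 = 0.857.
The mean is pulled below the mode by the posterior's left skew.

MAP: 0.867. Posterior mean: 0.857.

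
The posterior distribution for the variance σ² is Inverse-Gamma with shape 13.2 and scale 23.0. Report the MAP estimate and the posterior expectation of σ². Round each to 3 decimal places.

σ²_MAP = 1.620, E[σ²|data] = 1.885

Mode = β/(α+1) = 23.0/14.2 = 1.620.
Mean = β/(α−1) = 23.0/12.2 = 1.885.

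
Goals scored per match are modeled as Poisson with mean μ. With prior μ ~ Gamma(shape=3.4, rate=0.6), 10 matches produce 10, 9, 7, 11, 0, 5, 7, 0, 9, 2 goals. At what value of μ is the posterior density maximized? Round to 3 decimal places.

5.887

Σ counts = 60. Posterior: Gamma(shape = 3.4+60 = 63.4, rate = 0.6+10 = 10.6).
Mode = (α−1)/β = 62.4/10.6 = 5.887.
Mean = α/β = 63.4/10.6 = 5.981.
This is the posterior mode — the MAP estimate.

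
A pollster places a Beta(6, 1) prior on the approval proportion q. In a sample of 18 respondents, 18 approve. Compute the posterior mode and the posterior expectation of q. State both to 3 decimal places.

Posterior: Beta(6+18, 1+0) = Beta(24, 1).
Since β = 1 ≤ 1 and α > 1, the Beta density is monotone increasing on [0,1]; the mode is at 1.
Mean = 24/(24+1) = 0.960.
Mode > mean: the posterior has a left tail.

MAP: 1.000. Posterior mean: 0.960.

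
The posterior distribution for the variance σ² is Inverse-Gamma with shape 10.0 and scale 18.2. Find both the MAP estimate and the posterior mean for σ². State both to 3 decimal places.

Mode = β/(α+1) = 18.2/11.0 = 1.655.
Mean = β/(α−1) = 18.2/9.0 = 2.022.
Mean > mode: the posterior has a right tail.

MAP = 1.655, posterior mean = 2.022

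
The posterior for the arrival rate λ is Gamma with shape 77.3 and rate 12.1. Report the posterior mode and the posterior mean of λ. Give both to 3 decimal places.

MAP = 6.306, posterior mean = 6.388

Mode = (α−1)/β = 76.3/12.1 = 6.306.
Mean = α/β = 77.3/12.1 = 6.388.
Right-skewed posterior ⇒ mode < mean.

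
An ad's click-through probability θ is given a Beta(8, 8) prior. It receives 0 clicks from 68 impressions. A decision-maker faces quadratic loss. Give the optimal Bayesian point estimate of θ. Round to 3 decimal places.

Posterior: Beta(8+0, 8+68) = Beta(8, 76).
Mode = (8−1)/(8+76−2) = 7/82 = 0.085.
Mean = 8/(8+76) = 8/84 = 0.095.
Quadratic loss ⇒ the optimal estimator is the posterior mean.

0.095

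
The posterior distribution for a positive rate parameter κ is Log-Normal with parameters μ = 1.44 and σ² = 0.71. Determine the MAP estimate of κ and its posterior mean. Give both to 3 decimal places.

Mode = exp(μ − σ²) = exp(0.73) = 2.075.
Mean = exp(μ + σ²/2) = exp(1.795) = 6.019.
Mean > mode: the posterior has a right tail.

MAP = 2.075, posterior mean = 6.019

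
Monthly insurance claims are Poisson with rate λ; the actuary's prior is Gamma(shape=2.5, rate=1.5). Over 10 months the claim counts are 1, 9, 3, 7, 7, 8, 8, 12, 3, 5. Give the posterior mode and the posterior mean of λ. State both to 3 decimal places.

Σ counts = 63. Posterior: Gamma(shape = 2.5+63 = 65.5, rate = 1.5+10 = 11.5).
Mode = (α−1)/β = 64.5/11.5 = 5.609.
Mean = α/β = 65.5/11.5 = 5.696.

MAP: 5.609. Posterior mean: 5.696.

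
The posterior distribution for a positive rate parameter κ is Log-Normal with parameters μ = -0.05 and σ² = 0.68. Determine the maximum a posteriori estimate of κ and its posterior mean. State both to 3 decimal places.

MAP = 0.482, posterior mean = 1.336

Mode = exp(μ − σ²) = exp(-0.73) = 0.482.
Mean = exp(μ + σ²/2) = exp(0.290) = 1.336.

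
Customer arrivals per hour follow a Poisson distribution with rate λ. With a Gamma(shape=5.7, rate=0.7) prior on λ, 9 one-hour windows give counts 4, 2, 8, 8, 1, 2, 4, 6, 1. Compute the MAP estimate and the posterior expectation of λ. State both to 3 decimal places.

MAP = 4.196, posterior mean = 4.299

Σ counts = 36. Posterior: Gamma(shape = 5.7+36 = 41.7, rate = 0.7+9 = 9.7).
Mode = (α−1)/β = 40.7/9.7 = 4.196.
Mean = α/β = 41.7/9.7 = 4.299.
Right-skewed posterior ⇒ mode < mean.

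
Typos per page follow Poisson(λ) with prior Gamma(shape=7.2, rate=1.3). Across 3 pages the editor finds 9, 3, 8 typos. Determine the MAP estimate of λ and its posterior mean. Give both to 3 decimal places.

MAP = 6.093; posterior mean = 6.326

Σ counts = 20. Posterior: Gamma(shape = 7.2+20 = 27.2, rate = 1.3+3 = 4.3).
Mode = (α−1)/β = 26.2/4.3 = 6.093.
Mean = α/β = 27.2/4.3 = 6.326.
Right-skewed posterior ⇒ mode < mean.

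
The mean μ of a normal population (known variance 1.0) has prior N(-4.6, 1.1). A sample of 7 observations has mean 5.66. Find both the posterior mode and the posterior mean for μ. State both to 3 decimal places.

MAP = 4.481, posterior mean = 4.481

Posterior for μ is Normal. Precision-weighted mean: (1/1.1·-4.6 + 7/1.0·5.66) / (1/1.1 + 7/1.0) = 4.481.
A Normal posterior is symmetric, so mode = mean.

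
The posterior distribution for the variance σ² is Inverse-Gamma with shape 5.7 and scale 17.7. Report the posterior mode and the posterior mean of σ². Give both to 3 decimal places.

Mode = β/(α+1) = 17.7/6.7 = 2.642.
Mean = β/(α−1) = 17.7/4.7 = 3.766.
Right-skewed posterior ⇒ mode < mean.

MAP = 2.642; posterior mean = 3.766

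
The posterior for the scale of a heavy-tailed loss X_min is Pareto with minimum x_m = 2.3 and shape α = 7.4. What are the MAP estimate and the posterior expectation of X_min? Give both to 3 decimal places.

The Pareto density is strictly decreasing on [x_m, ∞), so the mode is x_m = 2.300.
Mean = α·x_m/(α−1) = 7.4·2.3/6.4 = 2.659.

MAP = 2.300, posterior mean = 2.659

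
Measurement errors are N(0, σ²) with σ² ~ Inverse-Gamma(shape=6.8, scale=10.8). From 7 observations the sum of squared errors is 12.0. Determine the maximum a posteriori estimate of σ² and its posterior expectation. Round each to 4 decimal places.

MAP = 1.4867; posterior mean = 1.8065

Posterior: Inverse-Gamma(shape = 6.8+7/2 = 10.3, scale = 10.8+12.0/2 = 16.8).
Mode = β/(α+1) = 16.8/11.3 = 1.4867.
Mean = β/(α−1) = 16.8/9.3 = 1.8065.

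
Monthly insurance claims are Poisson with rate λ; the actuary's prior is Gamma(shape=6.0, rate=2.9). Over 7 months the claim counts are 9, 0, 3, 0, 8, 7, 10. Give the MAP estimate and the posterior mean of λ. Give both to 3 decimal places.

Σ counts = 37. Posterior: Gamma(shape = 6.0+37 = 43.0, rate = 2.9+7 = 9.9).
Mode = (α−1)/β = 42.0/9.9 = 4.242.
Mean = α/β = 43.0/9.9 = 4.343.

MAP estimate = 4.242, posterior mean = 4.343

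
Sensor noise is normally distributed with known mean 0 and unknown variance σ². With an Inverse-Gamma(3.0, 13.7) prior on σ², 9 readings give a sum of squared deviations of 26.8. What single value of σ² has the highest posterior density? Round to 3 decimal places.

3.188

Posterior: Inverse-Gamma(shape = 3.0+9/2 = 7.5, scale = 13.7+26.8/2 = 27.1).
Mode = β/(α+1) = 27.1/8.5 = 3.188.
Mean = β/(α−1) = 27.1/6.5 = 4.169.
This is the posterior mode — the MAP estimate.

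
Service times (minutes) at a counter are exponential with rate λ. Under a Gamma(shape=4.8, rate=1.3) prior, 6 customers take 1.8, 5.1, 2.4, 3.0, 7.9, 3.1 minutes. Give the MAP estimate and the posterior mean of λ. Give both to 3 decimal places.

Σ times = 23.3. Posterior: Gamma(shape = 4.8+6 = 10.8, rate = 1.3+23.3 = 24.6).
Mode = (α−1)/β = 9.8/24.6 = 0.398.
Mean = α/β = 10.8/24.6 = 0.439.
The posterior is right-skewed, so the mean exceeds the mode.

MAP: 0.398. Posterior mean: 0.439.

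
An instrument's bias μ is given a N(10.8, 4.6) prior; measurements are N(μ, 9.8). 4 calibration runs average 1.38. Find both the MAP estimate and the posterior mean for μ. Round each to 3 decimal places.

MAP estimate = 4.654, posterior mean = 4.654

Posterior for μ is Normal. Precision-weighted mean: (1/4.6·10.8 + 4/9.8·1.38) / (1/4.6 + 4/9.8) = 4.654.
A Normal posterior is symmetric, so mode = mean.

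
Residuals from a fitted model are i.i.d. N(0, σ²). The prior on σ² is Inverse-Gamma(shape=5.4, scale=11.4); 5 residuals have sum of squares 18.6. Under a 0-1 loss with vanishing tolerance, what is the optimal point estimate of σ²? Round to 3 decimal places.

Posterior: Inverse-Gamma(shape = 5.4+5/2 = 7.9, scale = 11.4+18.6/2 = 20.7).
Mode = β/(α+1) = 20.7/8.9 = 2.326.
Mean = β/(α−1) = 20.7/6.9 = 3.000.
This is the posterior mode — the MAP estimate.

2.326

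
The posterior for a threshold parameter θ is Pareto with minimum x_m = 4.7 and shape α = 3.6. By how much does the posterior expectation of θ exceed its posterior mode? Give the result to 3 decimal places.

1.808

The Pareto density is strictly decreasing on [x_m, ∞), so the mode is x_m = 4.700.
Mean = α·x_m/(α−1) = 3.6·4.7/2.6 = 6.508.
Difference = 6.508 − 4.700 = 1.808.
Right-skewed posterior ⇒ mode < mean.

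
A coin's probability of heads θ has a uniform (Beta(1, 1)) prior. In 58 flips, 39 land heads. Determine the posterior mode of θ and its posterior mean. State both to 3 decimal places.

Posterior: Beta(1+39, 1+19) = Beta(40, 20).
Mode = (40−1)/(40+20−2) = 39/58 = 0.672.
With a flat prior the MAP equals the MLE, 39/58.
Mean = 40/(40+20) = 40/60 = 0.667.

MAP: 0.672. Posterior mean: 0.667.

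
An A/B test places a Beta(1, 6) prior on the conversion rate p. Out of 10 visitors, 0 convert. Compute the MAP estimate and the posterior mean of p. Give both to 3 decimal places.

Posterior: Beta(1+0, 6+10) = Beta(1, 16).
Since α = 1 ≤ 1 and β > 1, the Beta density is monotone decreasing on [0,1]; the mode is at 0.
Mean = 1/(1+16) = 0.059.

p_MAP = 0.000, E[p|data] = 0.059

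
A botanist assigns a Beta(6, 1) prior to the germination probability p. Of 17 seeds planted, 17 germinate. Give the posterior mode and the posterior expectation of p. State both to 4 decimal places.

Posterior: Beta(6+17, 1+0) = Beta(23, 1).
Since β = 1 ≤ 1 and α > 1, the Beta density is monotone increasing on [0,1]; the mode is at 1.
Mean = 23/(23+1) = 0.9583.
Mode > mean: the posterior has a left tail.

MAP = 1.0000; posterior mean = 0.9583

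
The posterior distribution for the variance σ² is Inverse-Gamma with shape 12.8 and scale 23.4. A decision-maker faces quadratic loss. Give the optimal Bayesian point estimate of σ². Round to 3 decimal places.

Mode = β/(α+1) = 23.4/13.8 = 1.696.
Mean = β/(α−1) = 23.4/11.8 = 1.983.
Quadratic loss ⇒ the optimal estimator is the posterior mean.

1.983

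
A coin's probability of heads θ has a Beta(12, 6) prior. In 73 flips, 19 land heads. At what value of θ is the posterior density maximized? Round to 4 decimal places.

0.3371

Posterior: Beta(12+19, 6+54) = Beta(31, 60).
Mode = (31−1)/(31+60−2) = 30/89 = 0.3371.
Mean = 31/(31+60) = 31/91 = 0.3407.
This is the posterior mode — the MAP estimate.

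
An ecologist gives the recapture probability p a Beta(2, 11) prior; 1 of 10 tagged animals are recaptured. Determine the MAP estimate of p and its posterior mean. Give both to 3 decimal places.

Posterior: Beta(2+1, 11+9) = Beta(3, 20).
Mode = (3−1)/(3+20−2) = 2/21 = 0.095.
Mean = 3/(3+20) = 3/23 = 0.130.

MAP estimate = 0.095, posterior mean = 0.130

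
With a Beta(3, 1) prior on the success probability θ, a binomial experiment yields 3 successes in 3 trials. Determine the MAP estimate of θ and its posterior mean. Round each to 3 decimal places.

MAP estimate = 1.000, posterior mean = 0.857

Posterior: Beta(3+3, 1+0) = Beta(6, 1).
Since β = 1 ≤ 1 and α > 1, the Beta density is monotone increasing on [0,1]; the mode is at 1.
Mean = 6/(6+1) = 0.857.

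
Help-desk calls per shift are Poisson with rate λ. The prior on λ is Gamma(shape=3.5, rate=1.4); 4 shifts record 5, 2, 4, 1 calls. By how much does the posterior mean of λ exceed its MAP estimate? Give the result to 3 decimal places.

Σ counts = 12. Posterior: Gamma(shape = 3.5+12 = 15.5, rate = 1.4+4 = 5.4).
Mode = (α−1)/β = 14.5/5.4 = 2.685.
Mean = α/β = 15.5/5.4 = 2.870.
Difference = 2.870 − 2.685 = 0.185.
Mean > mode: the posterior has a right tail.

0.185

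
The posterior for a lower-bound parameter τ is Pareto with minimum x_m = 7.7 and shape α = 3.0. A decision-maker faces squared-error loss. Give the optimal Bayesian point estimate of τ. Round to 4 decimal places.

11.5500

The Pareto density is strictly decreasing on [x_m, ∞), so the mode is x_m = 7.7000.
Mean = α·x_m/(α−1) = 3.0·7.7/2.0 = 11.5500.
Squared-error loss ⇒ the optimal estimator is the posterior mean.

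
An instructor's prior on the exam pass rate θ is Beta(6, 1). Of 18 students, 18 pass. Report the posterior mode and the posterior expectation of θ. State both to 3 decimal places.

MAP = 1.000, posterior mean = 0.960

Posterior: Beta(6+18, 1+0) = Beta(24, 1).
Since β = 1 ≤ 1 and α > 1, the Beta density is monotone increasing on [0,1]; the mode is at 1.
Mean = 24/(24+1) = 0.960.
The mean is pulled below the mode by the posterior's left skew.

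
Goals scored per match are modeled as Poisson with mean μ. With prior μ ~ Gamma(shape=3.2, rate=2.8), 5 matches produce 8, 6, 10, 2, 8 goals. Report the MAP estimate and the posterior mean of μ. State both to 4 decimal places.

Σ counts = 34. Posterior: Gamma(shape = 3.2+34 = 37.2, rate = 2.8+5 = 7.8).
Mode = (α−1)/β = 36.2/7.8 = 4.6410.
Mean = α/β = 37.2/7.8 = 4.7692.

MAP estimate = 4.6410, posterior mean = 4.7692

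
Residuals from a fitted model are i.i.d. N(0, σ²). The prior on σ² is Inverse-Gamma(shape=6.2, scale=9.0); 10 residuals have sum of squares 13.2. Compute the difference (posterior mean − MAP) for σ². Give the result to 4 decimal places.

Posterior: Inverse-Gamma(shape = 6.2+10/2 = 11.2, scale = 9.0+13.2/2 = 15.6).
Mode = β/(α+1) = 15.6/12.2 = 1.2787.
Mean = β/(α−1) = 15.6/10.2 = 1.5294.
Difference = 1.5294 − 1.2787 = 0.2507.
Right-skewed posterior ⇒ mode < mean.

0.2507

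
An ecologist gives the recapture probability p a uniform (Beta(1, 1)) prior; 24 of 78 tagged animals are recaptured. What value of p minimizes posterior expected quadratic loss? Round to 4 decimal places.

Posterior: Beta(1+24, 1+54) = Beta(25, 55).
Mode = (25−1)/(25+55−2) = 24/78 = 0.3077.
With a flat prior the MAP equals the MLE, 24/78.
Mean = 25/(25+55) = 25/80 = 0.3125.
Quadratic loss ⇒ the optimal estimator is the posterior mean.

0.3125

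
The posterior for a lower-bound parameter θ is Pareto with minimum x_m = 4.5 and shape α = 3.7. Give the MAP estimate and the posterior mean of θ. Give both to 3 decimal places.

MAP estimate = 4.500, posterior mean = 6.167

The Pareto density is strictly decreasing on [x_m, ∞), so the mode is x_m = 4.500.
Mean = α·x_m/(α−1) = 3.7·4.5/2.7 = 6.167.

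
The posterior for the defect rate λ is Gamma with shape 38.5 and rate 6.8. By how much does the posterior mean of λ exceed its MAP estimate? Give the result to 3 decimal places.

0.147

Mode = (α−1)/β = 37.5/6.8 = 5.515.
Mean = α/β = 38.5/6.8 = 5.662.
Difference = 5.662 − 5.515 = 0.147.
Right-skewed posterior ⇒ mode < mean.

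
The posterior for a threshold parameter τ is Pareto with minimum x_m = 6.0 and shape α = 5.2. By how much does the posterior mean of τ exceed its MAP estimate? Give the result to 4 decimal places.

1.4286

The Pareto density is strictly decreasing on [x_m, ∞), so the mode is x_m = 6.0000.
Mean = α·x_m/(α−1) = 5.2·6.0/4.2 = 7.4286.
Difference = 7.4286 − 6.0000 = 1.4286.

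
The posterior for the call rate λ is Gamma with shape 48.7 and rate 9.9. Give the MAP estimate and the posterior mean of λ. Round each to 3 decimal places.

Mode = (α−1)/β = 47.7/9.9 = 4.818.
Mean = α/β = 48.7/9.9 = 4.919.
The mean is pulled above the mode by the posterior's right skew.

MAP = 4.818, posterior mean = 4.919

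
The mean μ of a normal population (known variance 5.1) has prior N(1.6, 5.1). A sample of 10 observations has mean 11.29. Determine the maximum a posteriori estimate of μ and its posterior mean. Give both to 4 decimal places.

μ_MAP = 10.4091, E[μ|data] = 10.4091

Posterior for μ is Normal. Precision-weighted mean: (1/5.1·1.6 + 10/5.1·11.29) / (1/5.1 + 10/5.1) = 10.4091.
A Normal posterior is symmetric, so mode = mean.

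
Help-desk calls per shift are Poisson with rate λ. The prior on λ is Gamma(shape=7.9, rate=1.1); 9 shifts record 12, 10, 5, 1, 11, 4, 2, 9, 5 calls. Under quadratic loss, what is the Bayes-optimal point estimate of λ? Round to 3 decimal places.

6.624

Σ counts = 59. Posterior: Gamma(shape = 7.9+59 = 66.9, rate = 1.1+9 = 10.1).
Mode = (α−1)/β = 65.9/10.1 = 6.525.
Mean = α/β = 66.9/10.1 = 6.624.
Quadratic loss ⇒ the optimal estimator is the posterior mean.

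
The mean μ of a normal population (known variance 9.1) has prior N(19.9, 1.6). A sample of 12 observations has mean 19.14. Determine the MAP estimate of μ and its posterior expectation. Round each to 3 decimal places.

MAP: 19.384. Posterior mean: 19.384.

Posterior for μ is Normal. Precision-weighted mean: (1/1.6·19.9 + 12/9.1·19.14) / (1/1.6 + 12/9.1) = 19.384.
A Normal posterior is symmetric, so mode = mean.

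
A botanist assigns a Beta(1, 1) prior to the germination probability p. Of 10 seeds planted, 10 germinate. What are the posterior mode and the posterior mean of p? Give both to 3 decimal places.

MAP: 1.000. Posterior mean: 0.917.

Posterior: Beta(1+10, 1+0) = Beta(11, 1).
Since β = 1 ≤ 1 and α > 1, the Beta density is monotone increasing on [0,1]; the mode is at 1.
Mean = 11/(11+1) = 0.917.
The posterior is left-skewed, so the mode exceeds the mean.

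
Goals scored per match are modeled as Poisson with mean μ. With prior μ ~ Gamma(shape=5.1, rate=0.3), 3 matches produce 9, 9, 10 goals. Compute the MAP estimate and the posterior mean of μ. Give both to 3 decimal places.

Σ counts = 28. Posterior: Gamma(shape = 5.1+28 = 33.1, rate = 0.3+3 = 3.3).
Mode = (α−1)/β = 32.1/3.3 = 9.727.
Mean = α/β = 33.1/3.3 = 10.030.
Right-skewed posterior ⇒ mode < mean.

MAP: 9.727. Posterior mean: 10.030.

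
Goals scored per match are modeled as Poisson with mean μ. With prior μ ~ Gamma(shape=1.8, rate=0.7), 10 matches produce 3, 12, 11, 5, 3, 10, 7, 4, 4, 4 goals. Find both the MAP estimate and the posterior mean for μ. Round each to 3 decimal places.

Σ counts = 63. Posterior: Gamma(shape = 1.8+63 = 64.8, rate = 0.7+10 = 10.7).
Mode = (α−1)/β = 63.8/10.7 = 5.963.
Mean = α/β = 64.8/10.7 = 6.056.
Right-skewed posterior ⇒ mode < mean.

MAP = 5.963; posterior mean = 6.056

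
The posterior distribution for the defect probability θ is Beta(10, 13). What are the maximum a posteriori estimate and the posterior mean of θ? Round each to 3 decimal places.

Mode = (10−1)/(10+13−2) = 9/21 = 0.429.
Mean = 10/(10+13) = 10/23 = 0.435.

MAP = 0.429; posterior mean = 0.435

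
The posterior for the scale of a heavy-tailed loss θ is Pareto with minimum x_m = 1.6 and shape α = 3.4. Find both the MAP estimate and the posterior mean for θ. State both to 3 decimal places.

MAP estimate = 1.600, posterior mean = 2.267

The Pareto density is strictly decreasing on [x_m, ∞), so the mode is x_m = 1.600.
Mean = α·x_m/(α−1) = 3.4·1.6/2.4 = 2.267.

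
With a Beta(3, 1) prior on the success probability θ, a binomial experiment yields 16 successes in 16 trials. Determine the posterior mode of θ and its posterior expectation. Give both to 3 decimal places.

θ_MAP = 1.000, E[θ|data] = 0.950

Posterior: Beta(3+16, 1+0) = Beta(19, 1).
Since β = 1 ≤ 1 and α > 1, the Beta density is monotone increasing on [0,1]; the mode is at 1.
Mean = 19/(19+1) = 0.950.
The mean is pulled below the mode by the posterior's left skew.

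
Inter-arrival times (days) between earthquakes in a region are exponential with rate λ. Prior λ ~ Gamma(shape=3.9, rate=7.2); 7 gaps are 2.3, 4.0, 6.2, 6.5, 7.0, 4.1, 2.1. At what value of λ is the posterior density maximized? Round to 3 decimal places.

0.251

Σ times = 32.2. Posterior: Gamma(shape = 3.9+7 = 10.9, rate = 7.2+32.2 = 39.4).
Mode = (α−1)/β = 9.9/39.4 = 0.251.
Mean = α/β = 10.9/39.4 = 0.277.
This is the posterior mode — the MAP estimate.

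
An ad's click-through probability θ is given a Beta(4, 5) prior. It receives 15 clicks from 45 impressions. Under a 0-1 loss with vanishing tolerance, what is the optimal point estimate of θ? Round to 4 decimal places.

Posterior: Beta(4+15, 5+30) = Beta(19, 35).
Mode = (19−1)/(19+35−2) = 18/52 = 0.3462.
Mean = 19/(19+35) = 19/54 = 0.3519.
This is the posterior mode — the MAP estimate.

0.3462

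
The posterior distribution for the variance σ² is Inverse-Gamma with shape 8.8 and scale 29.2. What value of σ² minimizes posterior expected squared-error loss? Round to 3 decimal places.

3.744

Mode = β/(α+1) = 29.2/9.8 = 2.980.
Mean = β/(α−1) = 29.2/7.8 = 3.744.
Squared-error loss ⇒ the optimal estimator is the posterior mean.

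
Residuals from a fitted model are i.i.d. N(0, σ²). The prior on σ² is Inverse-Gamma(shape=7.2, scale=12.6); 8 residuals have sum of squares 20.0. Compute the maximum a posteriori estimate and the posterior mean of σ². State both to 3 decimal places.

Posterior: Inverse-Gamma(shape = 7.2+8/2 = 11.2, scale = 12.6+20.0/2 = 22.6).
Mode = β/(α+1) = 22.6/12.2 = 1.852.
Mean = β/(α−1) = 22.6/10.2 = 2.216.

σ²_MAP = 1.852, E[σ²|data] = 2.216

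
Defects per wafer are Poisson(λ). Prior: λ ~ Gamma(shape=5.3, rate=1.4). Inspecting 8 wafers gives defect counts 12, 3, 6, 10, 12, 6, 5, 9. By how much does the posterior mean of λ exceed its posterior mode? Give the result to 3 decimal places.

Σ counts = 63. Posterior: Gamma(shape = 5.3+63 = 68.3, rate = 1.4+8 = 9.4).
Mode = (α−1)/β = 67.3/9.4 = 7.160.
Mean = α/β = 68.3/9.4 = 7.266.
Difference = 7.266 − 7.160 = 0.106.

0.106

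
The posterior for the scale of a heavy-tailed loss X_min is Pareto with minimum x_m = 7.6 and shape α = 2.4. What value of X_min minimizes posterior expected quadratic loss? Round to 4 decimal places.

13.0286

The Pareto density is strictly decreasing on [x_m, ∞), so the mode is x_m = 7.6000.
Mean = α·x_m/(α−1) = 2.4·7.6/1.4 = 13.0286.
Quadratic loss ⇒ the optimal estimator is the posterior mean.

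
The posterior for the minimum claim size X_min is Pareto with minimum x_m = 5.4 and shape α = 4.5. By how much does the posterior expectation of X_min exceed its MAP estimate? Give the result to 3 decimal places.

1.543

The Pareto density is strictly decreasing on [x_m, ∞), so the mode is x_m = 5.400.
Mean = α·x_m/(α−1) = 4.5·5.4/3.5 = 6.943.
Difference = 6.943 − 5.400 = 1.543.
Mean > mode: the posterior has a right tail.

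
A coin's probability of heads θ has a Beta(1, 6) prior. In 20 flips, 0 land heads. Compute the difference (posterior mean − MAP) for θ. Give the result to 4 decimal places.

0.0370

Posterior: Beta(1+0, 6+20) = Beta(1, 26).
Since α = 1 ≤ 1 and β > 1, the Beta density is monotone decreasing on [0,1]; the mode is at 0.
Mean = 1/(1+26) = 0.0370.
Difference = 0.0370 − 0.0000 = 0.0370.
Mean > mode: the posterior has a right tail.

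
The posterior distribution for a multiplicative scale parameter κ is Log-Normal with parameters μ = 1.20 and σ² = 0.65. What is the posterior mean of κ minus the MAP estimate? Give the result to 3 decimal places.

Mode = exp(μ − σ²) = exp(0.55) = 1.733.
Mean = exp(μ + σ²/2) = exp(1.525) = 4.595.
Difference = 4.595 − 1.733 = 2.862.

2.862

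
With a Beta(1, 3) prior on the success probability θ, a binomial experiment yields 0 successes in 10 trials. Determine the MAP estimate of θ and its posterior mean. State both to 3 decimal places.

MAP = 0.000; posterior mean = 0.071

Posterior: Beta(1+0, 3+10) = Beta(1, 13).
Since α = 1 ≤ 1 and β > 1, the Beta density is monotone decreasing on [0,1]; the mode is at 0.
Mean = 1/(1+13) = 0.071.
The mean is pulled above the mode by the posterior's right skew.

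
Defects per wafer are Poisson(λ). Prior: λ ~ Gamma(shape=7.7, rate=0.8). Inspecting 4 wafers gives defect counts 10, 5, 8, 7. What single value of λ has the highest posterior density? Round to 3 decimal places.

7.646

Σ counts = 30. Posterior: Gamma(shape = 7.7+30 = 37.7, rate = 0.8+4 = 4.8).
Mode = (α−1)/β = 36.7/4.8 = 7.646.
Mean = α/β = 37.7/4.8 = 7.854.
This is the posterior mode — the MAP estimate.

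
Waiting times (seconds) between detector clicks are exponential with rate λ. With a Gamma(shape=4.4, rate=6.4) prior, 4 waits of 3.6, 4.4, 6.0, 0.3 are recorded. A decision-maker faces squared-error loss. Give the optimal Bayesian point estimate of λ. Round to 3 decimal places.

0.406

Σ times = 14.3. Posterior: Gamma(shape = 4.4+4 = 8.4, rate = 6.4+14.3 = 20.7).
Mode = (α−1)/β = 7.4/20.7 = 0.357.
Mean = α/β = 8.4/20.7 = 0.406.
Squared-error loss ⇒ the optimal estimator is the posterior mean.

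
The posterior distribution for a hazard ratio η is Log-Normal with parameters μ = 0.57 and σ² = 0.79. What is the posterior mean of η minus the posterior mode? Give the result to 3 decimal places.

Mode = exp(μ − σ²) = exp(-0.22) = 0.803.
Mean = exp(μ + σ²/2) = exp(0.965) = 2.625.
Difference = 2.625 − 0.803 = 1.822.
The posterior is right-skewed, so the mean exceeds the mode.

1.822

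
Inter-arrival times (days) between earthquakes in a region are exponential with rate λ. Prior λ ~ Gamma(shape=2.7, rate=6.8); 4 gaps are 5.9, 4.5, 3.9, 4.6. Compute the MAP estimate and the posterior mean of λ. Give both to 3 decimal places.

Σ times = 18.9. Posterior: Gamma(shape = 2.7+4 = 6.7, rate = 6.8+18.9 = 25.7).
Mode = (α−1)/β = 5.7/25.7 = 0.222.
Mean = α/β = 6.7/25.7 = 0.261.

MAP: 0.222. Posterior mean: 0.261.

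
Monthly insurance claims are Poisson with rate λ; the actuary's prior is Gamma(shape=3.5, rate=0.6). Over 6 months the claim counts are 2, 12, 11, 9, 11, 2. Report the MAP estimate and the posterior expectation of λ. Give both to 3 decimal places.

MAP = 7.500; posterior mean = 7.652

Σ counts = 47. Posterior: Gamma(shape = 3.5+47 = 50.5, rate = 0.6+6 = 6.6).
Mode = (α−1)/β = 49.5/6.6 = 7.500.
Mean = α/β = 50.5/6.6 = 7.652.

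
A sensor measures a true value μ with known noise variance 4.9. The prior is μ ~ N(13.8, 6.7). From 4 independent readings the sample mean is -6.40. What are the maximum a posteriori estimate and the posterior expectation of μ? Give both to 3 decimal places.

Posterior for μ is Normal. Precision-weighted mean: (1/6.7·13.8 + 4/4.9·-6.40) / (1/6.7 + 4/4.9) = -3.278.
A Normal posterior is symmetric, so mode = mean.

MAP = -3.278, posterior mean = -3.278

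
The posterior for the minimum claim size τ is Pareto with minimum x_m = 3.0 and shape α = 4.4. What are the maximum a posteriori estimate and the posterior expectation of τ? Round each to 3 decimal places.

MAP = 3.000, posterior mean = 3.882

The Pareto density is strictly decreasing on [x_m, ∞), so the mode is x_m = 3.000.
Mean = α·x_m/(α−1) = 4.4·3.0/3.4 = 3.882.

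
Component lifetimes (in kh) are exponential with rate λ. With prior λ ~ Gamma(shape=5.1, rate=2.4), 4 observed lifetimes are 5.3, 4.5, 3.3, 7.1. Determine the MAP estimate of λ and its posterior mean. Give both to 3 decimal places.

MAP = 0.358, posterior mean = 0.403

Σ times = 20.2. Posterior: Gamma(shape = 5.1+4 = 9.1, rate = 2.4+20.2 = 22.6).
Mode = (α−1)/β = 8.1/22.6 = 0.358.
Mean = α/β = 9.1/22.6 = 0.403.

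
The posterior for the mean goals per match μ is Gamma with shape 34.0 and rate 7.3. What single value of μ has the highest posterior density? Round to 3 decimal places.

4.521

Mode = (α−1)/β = 33.0/7.3 = 4.521.
Mean = α/β = 34.0/7.3 = 4.658.
This is the posterior mode — the MAP estimate.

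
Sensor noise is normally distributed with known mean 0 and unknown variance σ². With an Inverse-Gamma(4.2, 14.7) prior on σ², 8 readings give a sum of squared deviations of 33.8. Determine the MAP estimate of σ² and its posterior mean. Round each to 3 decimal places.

σ²_MAP = 3.435, E[σ²|data] = 4.389

Posterior: Inverse-Gamma(shape = 4.2+8/2 = 8.2, scale = 14.7+33.8/2 = 31.6).
Mode = β/(α+1) = 31.6/9.2 = 3.435.
Mean = β/(α−1) = 31.6/7.2 = 4.389.
The mean is pulled above the mode by the posterior's right skew.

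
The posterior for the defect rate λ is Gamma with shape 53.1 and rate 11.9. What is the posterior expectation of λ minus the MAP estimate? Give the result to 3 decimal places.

Mode = (α−1)/β = 52.1/11.9 = 4.378.
Mean = α/β = 53.1/11.9 = 4.462.
Difference = 4.462 − 4.378 = 0.084.

0.084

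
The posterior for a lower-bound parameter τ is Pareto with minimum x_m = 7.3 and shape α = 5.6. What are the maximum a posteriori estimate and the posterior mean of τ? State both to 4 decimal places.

MAP: 7.3000. Posterior mean: 8.8870.

The Pareto density is strictly decreasing on [x_m, ∞), so the mode is x_m = 7.3000.
Mean = α·x_m/(α−1) = 5.6·7.3/4.6 = 8.8870.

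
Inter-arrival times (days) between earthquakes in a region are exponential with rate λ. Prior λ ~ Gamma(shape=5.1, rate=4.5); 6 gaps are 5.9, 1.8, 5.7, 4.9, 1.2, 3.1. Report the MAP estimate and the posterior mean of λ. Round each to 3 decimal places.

λ_MAP = 0.373, E[λ|data] = 0.410

Σ times = 22.6. Posterior: Gamma(shape = 5.1+6 = 11.1, rate = 4.5+22.6 = 27.1).
Mode = (α−1)/β = 10.1/27.1 = 0.373.
Mean = α/β = 11.1/27.1 = 0.410.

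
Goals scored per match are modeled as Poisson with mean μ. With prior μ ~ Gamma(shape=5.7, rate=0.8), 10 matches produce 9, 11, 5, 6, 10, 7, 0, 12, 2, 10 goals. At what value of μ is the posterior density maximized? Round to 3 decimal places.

Σ counts = 72. Posterior: Gamma(shape = 5.7+72 = 77.7, rate = 0.8+10 = 10.8).
Mode = (α−1)/β = 76.7/10.8 = 7.102.
Mean = α/β = 77.7/10.8 = 7.194.
This is the posterior mode — the MAP estimate.

7.102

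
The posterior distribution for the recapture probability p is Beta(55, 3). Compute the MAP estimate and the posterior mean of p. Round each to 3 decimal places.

Mode = (55−1)/(55+3−2) = 54/56 = 0.964.
Mean = 55/(55+3) = 55/58 = 0.948.

MAP: 0.964. Posterior mean: 0.948.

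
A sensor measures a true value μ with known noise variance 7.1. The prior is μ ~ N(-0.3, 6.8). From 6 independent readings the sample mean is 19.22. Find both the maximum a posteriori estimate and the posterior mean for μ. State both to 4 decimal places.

MAP: 16.3266. Posterior mean: 16.3266.

Posterior for μ is Normal. Precision-weighted mean: (1/6.8·-0.3 + 6/7.1·19.22) / (1/6.8 + 6/7.1) = 16.3266.
A Normal posterior is symmetric, so mode = mean.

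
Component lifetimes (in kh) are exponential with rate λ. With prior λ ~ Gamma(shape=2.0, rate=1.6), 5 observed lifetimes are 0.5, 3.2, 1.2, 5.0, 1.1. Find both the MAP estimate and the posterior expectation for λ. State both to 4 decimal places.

MAP: 0.4762. Posterior mean: 0.5556.

Σ times = 11.0. Posterior: Gamma(shape = 2.0+5 = 7.0, rate = 1.6+11.0 = 12.6).
Mode = (α−1)/β = 6.0/12.6 = 0.4762.
Mean = α/β = 7.0/12.6 = 0.5556.
Right-skewed posterior ⇒ mode < mean.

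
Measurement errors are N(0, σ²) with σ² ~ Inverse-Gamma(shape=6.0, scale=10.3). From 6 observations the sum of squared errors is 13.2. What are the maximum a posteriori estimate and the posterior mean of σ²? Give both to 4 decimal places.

Posterior: Inverse-Gamma(shape = 6.0+6/2 = 9.0, scale = 10.3+13.2/2 = 16.9).
Mode = β/(α+1) = 16.9/10.0 = 1.6900.
Mean = β/(α−1) = 16.9/8.0 = 2.1125.
The mean is pulled above the mode by the posterior's right skew.

maximum a posteriori estimate = 1.6900, posterior mean = 2.1125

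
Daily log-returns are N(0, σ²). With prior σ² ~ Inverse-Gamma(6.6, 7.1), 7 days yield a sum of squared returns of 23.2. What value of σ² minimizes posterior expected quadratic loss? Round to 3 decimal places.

2.055

Posterior: Inverse-Gamma(shape = 6.6+7/2 = 10.1, scale = 7.1+23.2/2 = 18.7).
Mode = β/(α+1) = 18.7/11.1 = 1.685.
Mean = β/(α−1) = 18.7/9.1 = 2.055.
Quadratic loss ⇒ the optimal estimator is the posterior mean.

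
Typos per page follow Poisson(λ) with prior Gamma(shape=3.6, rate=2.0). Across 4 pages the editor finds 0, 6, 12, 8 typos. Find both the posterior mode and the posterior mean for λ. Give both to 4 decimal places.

Σ counts = 26. Posterior: Gamma(shape = 3.6+26 = 29.6, rate = 2.0+4 = 6.0).
Mode = (α−1)/β = 28.6/6.0 = 4.7667.
Mean = α/β = 29.6/6.0 = 4.9333.
The mean is pulled above the mode by the posterior's right skew.

MAP: 4.7667. Posterior mean: 4.9333.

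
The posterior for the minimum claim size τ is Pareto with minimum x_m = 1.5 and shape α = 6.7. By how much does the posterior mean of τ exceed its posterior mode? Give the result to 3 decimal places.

0.263

The Pareto density is strictly decreasing on [x_m, ∞), so the mode is x_m = 1.500.
Mean = α·x_m/(α−1) = 6.7·1.5/5.7 = 1.763.
Difference = 1.763 − 1.500 = 0.263.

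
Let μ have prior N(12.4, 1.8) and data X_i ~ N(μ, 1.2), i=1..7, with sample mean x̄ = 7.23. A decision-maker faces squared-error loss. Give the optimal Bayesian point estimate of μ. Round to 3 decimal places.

7.680

Posterior for μ is Normal. Precision-weighted mean: (1/1.8·12.4 + 7/1.2·7.23) / (1/1.8 + 7/1.2) = 7.680.
A Normal posterior is symmetric, so mode = mean.
Squared-error loss ⇒ the optimal estimator is the posterior mean.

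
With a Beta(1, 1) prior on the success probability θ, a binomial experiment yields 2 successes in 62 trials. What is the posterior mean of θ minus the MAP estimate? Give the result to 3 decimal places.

Posterior: Beta(1+2, 1+60) = Beta(3, 61).
Mode = (3−1)/(3+61−2) = 2/62 = 0.032.
Mean = 3/(3+61) = 3/64 = 0.047.
Difference = 0.047 − 0.032 = 0.015.

0.015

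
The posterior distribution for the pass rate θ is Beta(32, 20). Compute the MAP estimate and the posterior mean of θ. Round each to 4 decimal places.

MAP: 0.6200. Posterior mean: 0.6154.

Mode = (32−1)/(32+20−2) = 31/50 = 0.6200.
Mean = 32/(32+20) = 32/52 = 0.6154.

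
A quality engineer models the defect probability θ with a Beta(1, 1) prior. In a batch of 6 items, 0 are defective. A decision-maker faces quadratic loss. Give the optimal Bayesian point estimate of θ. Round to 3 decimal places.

Posterior: Beta(1+0, 1+6) = Beta(1, 7).
Since α = 1 ≤ 1 and β > 1, the Beta density is monotone decreasing on [0,1]; the mode is at 0.
Mean = 1/(1+7) = 0.125.
Quadratic loss ⇒ the optimal estimator is the posterior mean.

0.125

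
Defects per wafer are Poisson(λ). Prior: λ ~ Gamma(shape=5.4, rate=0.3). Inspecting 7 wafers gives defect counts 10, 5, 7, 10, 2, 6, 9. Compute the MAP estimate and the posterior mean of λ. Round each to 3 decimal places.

MAP: 7.315. Posterior mean: 7.452.

Σ counts = 49. Posterior: Gamma(shape = 5.4+49 = 54.4, rate = 0.3+7 = 7.3).
Mode = (α−1)/β = 53.4/7.3 = 7.315.
Mean = α/β = 54.4/7.3 = 7.452.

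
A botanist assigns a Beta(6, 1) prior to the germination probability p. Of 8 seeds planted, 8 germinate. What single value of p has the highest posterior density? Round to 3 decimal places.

1.000

Posterior: Beta(6+8, 1+0) = Beta(14, 1).
Since β = 1 ≤ 1 and α > 1, the Beta density is monotone increasing on [0,1]; the mode is at 1.
Mean = 14/(14+1) = 0.933.
This is the posterior mode — the MAP estimate.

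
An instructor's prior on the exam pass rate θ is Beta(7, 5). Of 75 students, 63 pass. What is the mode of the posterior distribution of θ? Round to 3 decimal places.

Posterior: Beta(7+63, 5+12) = Beta(70, 17).
Mode = (70−1)/(70+17−2) = 69/85 = 0.812.
Mean = 70/(70+17) = 70/87 = 0.805.
This is the posterior mode — the MAP estimate.

0.812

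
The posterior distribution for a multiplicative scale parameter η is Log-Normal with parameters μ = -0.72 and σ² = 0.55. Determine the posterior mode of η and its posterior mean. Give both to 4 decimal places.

MAP = 0.2808, posterior mean = 0.6408

Mode = exp(μ − σ²) = exp(-1.27) = 0.2808.
Mean = exp(μ + σ²/2) = exp(-0.445) = 0.6408.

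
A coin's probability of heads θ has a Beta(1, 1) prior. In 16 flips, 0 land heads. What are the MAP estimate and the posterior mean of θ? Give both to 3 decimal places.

Posterior: Beta(1+0, 1+16) = Beta(1, 17).
Since α = 1 ≤ 1 and β > 1, the Beta density is monotone decreasing on [0,1]; the mode is at 0.
Mean = 1/(1+17) = 0.056.
The posterior is right-skewed, so the mean exceeds the mode.

θ_MAP = 0.000, E[θ|data] = 0.056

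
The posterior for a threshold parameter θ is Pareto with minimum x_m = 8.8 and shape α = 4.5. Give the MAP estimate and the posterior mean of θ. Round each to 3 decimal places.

The Pareto density is strictly decreasing on [x_m, ∞), so the mode is x_m = 8.800.
Mean = α·x_m/(α−1) = 4.5·8.8/3.5 = 11.314.

MAP = 8.800, posterior mean = 11.314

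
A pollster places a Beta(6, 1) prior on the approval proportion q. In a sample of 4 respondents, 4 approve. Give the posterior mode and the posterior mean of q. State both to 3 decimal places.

MAP = 1.000; posterior mean = 0.909

Posterior: Beta(6+4, 1+0) = Beta(10, 1).
Since β = 1 ≤ 1 and α > 1, the Beta density is monotone increasing on [0,1]; the mode is at 1.
Mean = 10/(10+1) = 0.909.
Left-skewed posterior ⇒ mean < mode.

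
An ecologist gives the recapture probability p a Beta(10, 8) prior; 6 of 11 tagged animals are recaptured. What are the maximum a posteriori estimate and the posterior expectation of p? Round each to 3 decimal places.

MAP: 0.556. Posterior mean: 0.552.

Posterior: Beta(10+6, 8+5) = Beta(16, 13).
Mode = (16−1)/(16+13−2) = 15/27 = 0.556.
Mean = 16/(16+13) = 16/29 = 0.552.
Mode > mean: the posterior has a left tail.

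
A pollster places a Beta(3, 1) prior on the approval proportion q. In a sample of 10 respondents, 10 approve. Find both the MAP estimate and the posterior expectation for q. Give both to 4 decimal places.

Posterior: Beta(3+10, 1+0) = Beta(13, 1).
Since β = 1 ≤ 1 and α > 1, the Beta density is monotone increasing on [0,1]; the mode is at 1.
Mean = 13/(13+1) = 0.9286.
The posterior is left-skewed, so the mode exceeds the mean.

q_MAP = 1.0000, E[q|data] = 0.9286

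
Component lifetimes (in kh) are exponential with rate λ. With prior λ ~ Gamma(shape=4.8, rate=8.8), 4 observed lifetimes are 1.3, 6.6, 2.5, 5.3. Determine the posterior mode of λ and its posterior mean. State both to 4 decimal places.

Σ times = 15.7. Posterior: Gamma(shape = 4.8+4 = 8.8, rate = 8.8+15.7 = 24.5).
Mode = (α−1)/β = 7.8/24.5 = 0.3184.
Mean = α/β = 8.8/24.5 = 0.3592.
Right-skewed posterior ⇒ mode < mean.

MAP = 0.3184, posterior mean = 0.3592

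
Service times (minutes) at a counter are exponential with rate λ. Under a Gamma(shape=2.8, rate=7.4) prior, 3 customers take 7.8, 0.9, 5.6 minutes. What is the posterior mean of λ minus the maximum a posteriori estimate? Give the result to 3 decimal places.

0.046

Σ times = 14.3. Posterior: Gamma(shape = 2.8+3 = 5.8, rate = 7.4+14.3 = 21.7).
Mode = (α−1)/β = 4.8/21.7 = 0.221.
Mean = α/β = 5.8/21.7 = 0.267.
Difference = 0.267 − 0.221 = 0.046.
The posterior is right-skewed, so the mean exceeds the mode.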